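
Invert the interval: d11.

First reduce the compound diminished eleventh to its simple form, a diminished fourth.
Inverted interval numbers add to nine, so a fourth pairs with a fifth (4 + 5 = 9).
The quality also flips — diminished becomes augmented — giving an augmented fifth.

augmented 5th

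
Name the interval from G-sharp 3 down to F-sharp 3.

Descending from G#3 to F#3 is the same interval as ascending F#3 to G#3.
F to G spans two letter names (F-G), so the interval is some kind of second.
Counting semitones, F#3→G#3 is 2, which is the major second.

major second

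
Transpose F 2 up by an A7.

E sharp 3

The seventh takes the letter from F up to E.
An augmented seventh is 12 semitones; 12 semitones up from F2 gives E#3.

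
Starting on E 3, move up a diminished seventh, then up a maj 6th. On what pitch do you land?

Up a diminished seventh from E3: Db4 (9 semitones up).
Up a major sixth from Db4: Bb4 (9 semitones up).

B flat 4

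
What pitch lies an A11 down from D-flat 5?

Counting four letter names plus an octave down from D lands on A.
An augmented eleventh spans 18 semitones, so from Db5 the target pitch is Abb3.

A-double-flat 3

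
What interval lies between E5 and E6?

perfect octave

E to E is the same letter name, plus an octave, so the interval is some kind of octave.
Counting semitones, E5→E6 is 12, which is the perfect octave.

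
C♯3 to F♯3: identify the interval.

perfect fourth

C to F spans four letter names (C-D-E-F) — that makes it a fourth of some quality.
C#3 to F#3 is 5 semitones, matching the perfect fourth exactly, so the quality is perfect.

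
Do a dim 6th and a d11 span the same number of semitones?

7 semitones (diminished sixth) vs 16 semitones (diminished eleventh): not equal.

No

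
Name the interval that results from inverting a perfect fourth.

The rule of nine gives the new number: 9 − 4 = 5, so a fourth becomes a fifth.
The quality also flips — perfect stays perfect — giving a perfect fifth.

perfect 5th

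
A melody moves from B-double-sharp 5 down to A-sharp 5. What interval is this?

A2

Descending from B##5 to A#5 is the same interval as ascending A#5 to B##5.
A to B spans two letter names (A-B) — that makes it a second of some quality.
A major second would be 2 semitones; A#5 to B##5 is 3, one semitone wider, so the interval is augmented.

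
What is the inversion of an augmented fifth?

Inverted interval numbers add to nine, so a fifth pairs with a fourth (5 + 4 = 9).
Quality inverts too: augmented becomes diminished. That makes the inversion a diminished fourth.

diminished fourth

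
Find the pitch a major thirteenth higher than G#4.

E#6

The thirteenth's letter: G up six letter names plus an octave → E.
Moving 21 semitones up from G#4 (the size of a major thirteenth) reaches E#6.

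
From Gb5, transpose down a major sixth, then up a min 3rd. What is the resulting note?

Gb5 down a major sixth → Bbb4 (9 semitones).
Bbb4 up a minor third → Dbb5 (3 semitones).

Dbb5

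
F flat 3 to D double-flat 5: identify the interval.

F to D spans six letter names (F-G-A-B-C-D), plus an octave: a thirteenth.
At 20 semitones, Fb3→Dbb5 falls one short of a major thirteenth: minor.
(Equivalently, a compound minor sixth: a minor sixth plus an octave.)

m13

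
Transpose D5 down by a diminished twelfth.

G#3

Five letters down from D (plus an octave) reaches G.
A diminished twelfth spans 18 semitones, so from D5 the target pitch is G#3.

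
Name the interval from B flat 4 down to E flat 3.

P12

Descending from Bb4 to Eb3 is the same interval as ascending Eb3 to Bb4.
E to B spans five letter names (E-F-G-A-B), plus an octave: a twelfth.
Eb3 to Bb4 is 19 semitones, matching the perfect twelfth exactly, so the quality is perfect.
(Equivalently, a compound perfect fifth: a perfect fifth plus an octave.)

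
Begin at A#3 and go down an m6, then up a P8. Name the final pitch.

C##4

Down a minor sixth from A#3: C##3 (8 semitones down).
A perfect octave up from C##3 is C##4.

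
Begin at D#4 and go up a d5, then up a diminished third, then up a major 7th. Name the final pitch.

Bb5

D#4 up a diminished fifth → A4 (6 semitones).
A diminished third up from A4 is Cb5.
A major seventh up from Cb5 is Bb5.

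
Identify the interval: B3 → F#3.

P4

Descending from B3 to F#3 is the same interval as ascending F#3 to B3.
F to B spans four letter names (F-G-A-B), so the interval is some kind of fourth.
F#3 to B3 is 5 semitones, matching the perfect fourth exactly, so the quality is perfect.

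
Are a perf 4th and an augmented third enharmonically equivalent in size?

A perfect fourth = 5 semitones = an augmented third; enharmonically equal.

Yes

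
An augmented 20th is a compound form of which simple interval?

Subtracting seven from the interval number removes an octave: 20 − 14 = 6.
Quality carries through unchanged, so the simple form is an augmented sixth.

augmented 6th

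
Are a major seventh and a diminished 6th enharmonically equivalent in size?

A major seventh is 11 semitones but a diminished sixth is 7 semitones — different sizes.

No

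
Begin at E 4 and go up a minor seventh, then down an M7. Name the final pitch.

A minor seventh up from E4 is D5.
D5 down a major seventh → Eb4 (11 semitones).

E flat 4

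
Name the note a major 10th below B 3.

G 2

Counting three letter names plus an octave down from B lands on G.
A major tenth is 16 semitones; 16 semitones down from B3 gives G2.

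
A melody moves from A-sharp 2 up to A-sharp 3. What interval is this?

perfect octave

A to A is the same letter name, plus an octave — that makes it an octave of some quality.
A#2 to A#3 is 12 semitones, matching the perfect octave exactly, so the quality is perfect.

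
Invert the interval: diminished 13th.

First reduce the compound diminished thirteenth to its simple form, a diminished sixth.
The rule of nine gives the new number: 9 − 6 = 3, so a sixth becomes a third.
The quality also flips — diminished becomes augmented — giving an augmented third.

augmented third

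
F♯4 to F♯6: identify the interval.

perfect 15th

F to F is the same letter name, plus 2 octaves — that makes it a fifteenth of some quality.
F#4 to F#6 is 24 semitones, matching the perfect fifteenth exactly, so the quality is perfect.
(Equivalently, a compound perfect octave: a perfect octave plus an octave.)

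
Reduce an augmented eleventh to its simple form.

augmented fourth

Each octave removed subtracts seven from the number: 11 − 7 = 4.
That makes an augmented eleventh a compound augmented fourth — an octave plus an augmented fourth.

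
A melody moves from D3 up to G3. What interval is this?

P4

D to G spans four letter names (D-E-F-G) — that makes it a fourth of some quality.
Counting semitones, D3→G3 is 5, which is the perfect fourth.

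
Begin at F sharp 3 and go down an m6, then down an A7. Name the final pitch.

B flat 1

F#3 down a minor sixth → A#2 (8 semitones).
An augmented seventh down from A#2 is Bb1.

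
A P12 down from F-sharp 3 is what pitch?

B 1

Five letters down from F (plus an octave) reaches B.
A perfect twelfth is 19 semitones; 19 semitones down from F#3 gives B1.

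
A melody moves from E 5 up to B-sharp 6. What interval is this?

augmented twelfth

E to B spans five letter names (E-F-G-A-B), plus an octave: a twelfth.
E5 to B#6 spans 20 semitones — one semitone wider than the perfect twelfth (19) — giving an augmented twelfth.
(Equivalently, a compound augmented fifth: an augmented fifth plus an octave.)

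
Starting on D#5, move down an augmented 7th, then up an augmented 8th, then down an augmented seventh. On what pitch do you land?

Fb4

D#5 down an augmented seventh → Eb4 (12 semitones).
An augmented octave up from Eb4 is E5.
An augmented seventh down from E5 is Fb4.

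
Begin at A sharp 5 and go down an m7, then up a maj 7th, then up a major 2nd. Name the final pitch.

B double-sharp 5

A#5 down a minor seventh → B#4 (10 semitones).
B#4 up a major seventh → A##5 (11 semitones).
A major second up from A##5 is B##5.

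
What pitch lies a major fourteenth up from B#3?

A##5

Seven letters up from B (plus an octave) reaches A.
Moving 23 semitones up from B#3 (the size of a major fourteenth) reaches A##5.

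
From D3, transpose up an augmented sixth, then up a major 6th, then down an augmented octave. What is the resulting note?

G#3

Up an augmented sixth from D3: B#3 (10 semitones up).
Up a major sixth from B#3: G##4 (9 semitones up).
An augmented octave down from G##4 is G#3.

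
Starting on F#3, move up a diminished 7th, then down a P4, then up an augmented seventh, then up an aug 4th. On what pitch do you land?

F#3 up a diminished seventh → Eb4 (9 semitones).
A perfect fourth down from Eb4 is Bb3.
Up an augmented seventh from Bb3: A#4 (12 semitones up).
An augmented fourth up from A#4 is D##5.

D##5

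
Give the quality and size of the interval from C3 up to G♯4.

augmented twelfth

C to G spans five letter names (C-D-E-F-G), plus an octave, so the interval is some kind of twelfth.
A perfect twelfth would be 19 semitones; C3 to G#4 is 20, one semitone wider, so the interval is augmented.
(Equivalently, a compound augmented fifth: an augmented fifth plus an octave.)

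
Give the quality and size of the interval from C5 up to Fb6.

diminished eleventh

C to F spans four letter names (C-D-E-F), plus an octave: an eleventh.
The perfect eleventh is 17 semitones; here we have 16, one semitone narrower: diminished.
(Equivalently, a compound diminished fourth: a diminished fourth plus an octave.)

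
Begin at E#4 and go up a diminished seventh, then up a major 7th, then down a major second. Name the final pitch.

A diminished seventh up from E#4 is D5.
Up a major seventh from D5: C#6 (11 semitones up).
C#6 down a major second → B5 (2 semitones).

B5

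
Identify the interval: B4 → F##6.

B to F spans five letter names (B-C-D-E-F), plus an octave: a twelfth.
A perfect twelfth would be 19 semitones; B4 to F##6 is 20, one semitone wider, so the interval is augmented.
(Equivalently, a compound augmented fifth: an augmented fifth plus an octave.)

A12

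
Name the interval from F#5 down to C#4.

Descending from F#5 to C#4 is the same interval as ascending C#4 to F#5.
C to F spans four letter names (C-D-E-F), plus an octave: an eleventh.
The perfect eleventh spans 17 semitones, and C#4 to F#5 is exactly 17 semitones — so this is a perfect eleventh.
(Equivalently, a compound perfect fourth: a perfect fourth plus an octave.)

perfect eleventh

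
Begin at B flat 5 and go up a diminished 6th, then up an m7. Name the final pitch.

Bb5 up a diminished sixth → Gbb6 (7 semitones).
Gbb6 up a minor seventh → Fbb7 (10 semitones).

F double-flat 7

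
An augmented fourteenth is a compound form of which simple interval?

Each octave removed subtracts seven from the number: 14 − 7 = 7.
So an augmented fourteenth is an octave plus an augmented seventh. The quality is unchanged.

augmented seventh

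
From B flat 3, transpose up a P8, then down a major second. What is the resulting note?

A flat 4

A perfect octave up from Bb3 is Bb4.
Down a major second from Bb4: Ab4 (2 semitones down).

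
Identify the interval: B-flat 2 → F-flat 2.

Descending from Bb2 to Fb2 is the same interval as ascending Fb2 to Bb2.
F to B spans four letter names (F-G-A-B): a fourth.
The perfect fourth is 5 semitones; here we have 6, one semitone wider: augmented.

augmented fourth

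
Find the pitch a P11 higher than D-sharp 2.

G-sharp 3

Counting four letter names plus an octave up from D lands on G.
Moving 17 semitones up from D#2 (the size of a perfect eleventh) reaches G#3.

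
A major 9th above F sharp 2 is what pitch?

The ninth's letter: F up two letter names plus an octave → G.
A major ninth is 14 semitones; 14 semitones up from F#2 gives G#3.

G sharp 3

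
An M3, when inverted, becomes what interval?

m6

Inverted interval numbers add to nine, so a third pairs with a sixth (3 + 6 = 9).
The quality also flips — major becomes minor — giving a minor sixth.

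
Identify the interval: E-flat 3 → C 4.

E to C spans six letter names (E-F-G-A-B-C) — that makes it a sixth of some quality.
The major sixth spans 9 semitones, and Eb3 to C4 is exactly 9 semitones — so this is a major sixth.

M6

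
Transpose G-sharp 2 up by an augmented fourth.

C-double-sharp 3

Four letter names up from G: C.
An augmented fourth is 6 semitones; 6 semitones up from G#2 gives C##3.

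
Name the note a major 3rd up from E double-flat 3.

G flat 3

The third takes the letter from E up to G.
A major third is 4 semitones; 4 semitones up from Ebb3 gives Gb3.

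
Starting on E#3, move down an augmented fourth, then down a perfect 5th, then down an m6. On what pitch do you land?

E#3 down an augmented fourth → B2 (6 semitones).
B2 down a perfect fifth → E2 (7 semitones).
E2 down a minor sixth → G#1 (8 semitones).

G#1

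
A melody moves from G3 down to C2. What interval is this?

perfect twelfth

Descending from G3 to C2 is the same interval as ascending C2 to G3.
C to G spans five letter names (C-D-E-F-G), plus an octave, so the interval is some kind of twelfth.
C2 to G3 is 19 semitones, matching the perfect twelfth exactly, so the quality is perfect.
(Equivalently, a compound perfect fifth: a perfect fifth plus an octave.)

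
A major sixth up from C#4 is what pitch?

A#4

Counting six letter names up from C lands on A.
A major sixth is 9 semitones; 9 semitones up from C#4 gives A#4.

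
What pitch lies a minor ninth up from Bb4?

Cb6

Two letters up from B (plus an octave) reaches C.
Moving 13 semitones up from Bb4 (the size of a minor ninth) reaches Cb6.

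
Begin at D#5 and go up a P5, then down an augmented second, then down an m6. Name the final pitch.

Up a perfect fifth from D#5: A#5 (7 semitones up).
A#5 down an augmented second → G5 (3 semitones).
A minor sixth down from G5 is B4.

B4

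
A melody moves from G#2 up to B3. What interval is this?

minor 10th

G to B spans three letter names (G-A-B), plus an octave, so the interval is some kind of tenth.
At 15 semitones, G#2→B3 falls one short of a major tenth: minor.
(Equivalently, a compound minor third: a minor third plus an octave.)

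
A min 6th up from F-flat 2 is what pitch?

Six letter names up from F: D.
A minor sixth is 8 semitones; 8 semitones up from Fb2 gives Dbb3.

D-double-flat 3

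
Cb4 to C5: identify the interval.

augmented octave

C to C is the same letter name, plus an octave, so the interval is some kind of octave.
Cb4 to C5 spans 13 semitones — one semitone wider than the perfect octave (12) — giving an augmented octave.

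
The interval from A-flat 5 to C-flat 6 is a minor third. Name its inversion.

Inverted interval numbers add to nine, so a third pairs with a sixth (3 + 6 = 9).
And minor becomes major under inversion, so we get a major sixth.

major 6th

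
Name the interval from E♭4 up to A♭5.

perfect 11th

E to A spans four letter names (E-F-G-A), plus an octave, so the interval is some kind of eleventh.
The perfect eleventh spans 17 semitones, and Eb4 to Ab5 is exactly 17 semitones — so this is a perfect eleventh.
(Equivalently, a compound perfect fourth: a perfect fourth plus an octave.)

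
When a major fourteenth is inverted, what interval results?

minor second

First reduce the compound major fourteenth to its simple form, a major seventh.
Inverted interval numbers add to nine, so a seventh pairs with a second (7 + 2 = 9).
And major becomes minor under inversion, so we get a minor second.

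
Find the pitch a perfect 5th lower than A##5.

D##5

Five letter names down from A: D.
Moving 7 semitones down from A##5 (the size of a perfect fifth) reaches D##5.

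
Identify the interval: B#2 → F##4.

B to F spans five letter names (B-C-D-E-F), plus an octave, so the interval is some kind of twelfth.
The perfect twelfth spans 19 semitones, and B#2 to F##4 is exactly 19 semitones — so this is a perfect twelfth.
(Equivalently, a compound perfect fifth: a perfect fifth plus an octave.)

P12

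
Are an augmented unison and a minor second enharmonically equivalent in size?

Both span 1 semitone: an augmented unison and a minor second are the same chromatic distance.

Yes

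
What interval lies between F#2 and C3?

F to C spans five letter names (F-G-A-B-C), so the interval is some kind of fifth.
The perfect fifth is 7 semitones; here we have 6, one semitone narrower: diminished.

d5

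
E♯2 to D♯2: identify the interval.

major second

Descending from E#2 to D#2 is the same interval as ascending D#2 to E#2.
D to E spans two letter names (D-E): a second.
The major second spans 2 semitones, and D#2 to E#2 is exactly 2 semitones — so this is a major second.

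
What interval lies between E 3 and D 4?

E to D spans seven letter names (E-F-G-A-B-C-D), so the interval is some kind of seventh.
A major seventh would be 11 semitones, but E3 to D4 is 10 — one semitone narrower, making it a minor seventh.

minor 7th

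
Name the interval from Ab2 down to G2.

minor 2nd

Descending from Ab2 to G2 is the same interval as ascending G2 to Ab2.
G to A spans two letter names (G-A): a second.
A major second would be 2 semitones, but G2 to Ab2 is 1 — one semitone narrower, making it a minor second.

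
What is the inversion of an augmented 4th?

Interval numbers invert to sum to nine: 4 + 5 = 9, so a fourth inverts to a fifth.
And augmented becomes diminished under inversion, so we get a diminished fifth.

diminished 5th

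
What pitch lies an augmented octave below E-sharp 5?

The letter stays E (same as the start), shifted an octave down.
Moving 13 semitones down from E#5 (the size of an augmented octave) reaches E4.

E 4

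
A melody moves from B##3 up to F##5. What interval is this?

diminished 12th

B to F spans five letter names (B-C-D-E-F), plus an octave — that makes it a twelfth of some quality.
A perfect twelfth would be 19 semitones; B##3 to F##5 is 18, one semitone narrower, so the interval is diminished.
(Equivalently, a compound diminished fifth: a diminished fifth plus an octave.)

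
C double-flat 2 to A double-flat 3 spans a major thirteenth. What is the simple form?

Subtracting seven from the interval number removes an octave: 13 − 7 = 6.
Quality carries through unchanged, so the simple form is a major sixth.

M6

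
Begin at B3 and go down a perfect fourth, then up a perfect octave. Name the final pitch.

F#4

A perfect fourth down from B3 is F#3.
Up a perfect octave from F#3: F#4 (12 semitones up).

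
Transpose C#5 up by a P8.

The letter stays C (same as the start), shifted an octave up.
A perfect octave spans 12 semitones, so from C#5 the target pitch is C#6.

C#6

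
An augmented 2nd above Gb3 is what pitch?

Counting two letter names up from G lands on A.
An augmented second spans 3 semitones, so from Gb3 the target pitch is A3.

A3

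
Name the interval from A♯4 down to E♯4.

P4

Descending from A#4 to E#4 is the same interval as ascending E#4 to A#4.
E to A spans four letter names (E-F-G-A), so the interval is some kind of fourth.
Counting semitones, E#4→A#4 is 5, which is the perfect fourth.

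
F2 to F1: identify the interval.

perfect octave

Descending from F2 to F1 is the same interval as ascending F1 to F2.
F to F is the same letter name, plus an octave — that makes it an octave of some quality.
Counting semitones, F1→F2 is 12, which is the perfect octave.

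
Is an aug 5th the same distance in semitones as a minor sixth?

Yes

An augmented fifth spans 8 semitones, and a minor sixth also spans 8 semitones — they're enharmonic.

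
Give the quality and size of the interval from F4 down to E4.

Descending from F4 to E4 is the same interval as ascending E4 to F4.
E to F spans two letter names (E-F): a second.
E4 to F4 is 1 semitone, a half step short of the major second (2), so this is minor.

minor second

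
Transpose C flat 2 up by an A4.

F 2

The fourth takes the letter from C up to F.
An augmented fourth is 6 semitones; 6 semitones up from Cb2 gives F2.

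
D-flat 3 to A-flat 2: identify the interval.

perfect 4th

Descending from Db3 to Ab2 is the same interval as ascending Ab2 to Db3.
A to D spans four letter names (A-B-C-D), so the interval is some kind of fourth.
Counting semitones, Ab2→Db3 is 5, which is the perfect fourth.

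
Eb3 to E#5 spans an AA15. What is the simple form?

Subtracting seven from the interval number removes an octave: 15 − 7 = 8.
Quality carries through unchanged, so the simple form is a doubly augmented octave.

doubly augmented octave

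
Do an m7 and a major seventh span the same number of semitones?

A minor seventh is 10 semitones but a major seventh is 11 semitones — different sizes.

No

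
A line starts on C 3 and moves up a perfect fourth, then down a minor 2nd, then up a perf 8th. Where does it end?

C3 up a perfect fourth → F3 (5 semitones).
F3 down a minor second → E3 (1 semitone).
E3 up a perfect octave → E4 (12 semitones).

E 4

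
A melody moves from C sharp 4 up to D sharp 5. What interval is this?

C to D spans two letter names (C-D), plus an octave: a ninth.
C#4 to D#5 is 14 semitones, matching the major ninth exactly, so the quality is major.
(Equivalently, a compound major second: a major second plus an octave.)

M9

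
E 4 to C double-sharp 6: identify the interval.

augmented 13th

E to C spans six letter names (E-F-G-A-B-C), plus an octave, so the interval is some kind of thirteenth.
The major thirteenth is 21 semitones; here we have 22, one semitone wider: augmented.
(Equivalently, a compound augmented sixth: an augmented sixth plus an octave.)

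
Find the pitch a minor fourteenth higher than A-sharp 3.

G-sharp 5

Counting seven letter names plus an octave up from A lands on G.
A minor fourteenth spans 22 semitones, so from A#3 the target pitch is G#5.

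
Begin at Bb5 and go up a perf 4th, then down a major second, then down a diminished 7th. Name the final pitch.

E5

Up a perfect fourth from Bb5: Eb6 (5 semitones up).
Down a major second from Eb6: Db6 (2 semitones down).
Down a diminished seventh from Db6: E5 (9 semitones down).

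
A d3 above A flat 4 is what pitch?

C double-flat 5

The third takes the letter from A up to C.
A diminished third spans 2 semitones, so from Ab4 the target pitch is Cbb5.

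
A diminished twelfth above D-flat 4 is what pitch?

Counting five letter names plus an octave up from D lands on A.
Moving 18 semitones up from Db4 (the size of a diminished twelfth) reaches Abb5.

A-double-flat 5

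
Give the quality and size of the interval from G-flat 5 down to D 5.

Descending from Gb5 to D5 is the same interval as ascending D5 to Gb5.
D to G spans four letter names (D-E-F-G), so the interval is some kind of fourth.
A perfect fourth would be 5 semitones; D5 to Gb5 is 4, one semitone narrower, so the interval is diminished.

diminished 4th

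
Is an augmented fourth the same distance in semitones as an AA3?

Both span 6 semitones: an augmented fourth and a doubly augmented third are the same chromatic distance.

Yes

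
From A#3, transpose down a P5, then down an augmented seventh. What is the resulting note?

Eb2

Down a perfect fifth from A#3: D#3 (7 semitones down).
D#3 down an augmented seventh → Eb2 (12 semitones).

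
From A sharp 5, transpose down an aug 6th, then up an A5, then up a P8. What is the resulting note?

An augmented sixth down from A#5 is C5.
An augmented fifth up from C5 is G#5.
Up a perfect octave from G#5: G#6 (12 semitones up).

G sharp 6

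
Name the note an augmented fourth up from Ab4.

D5

Counting four letter names up from A lands on D.
Moving 6 semitones up from Ab4 (the size of an augmented fourth) reaches D5.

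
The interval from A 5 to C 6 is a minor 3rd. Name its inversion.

The rule of nine gives the new number: 9 − 3 = 6, so a third becomes a sixth.
The quality also flips — minor becomes major — giving a major sixth.

M6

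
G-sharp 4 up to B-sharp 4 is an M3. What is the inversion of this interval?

Interval numbers invert to sum to nine: 3 + 6 = 9, so a third inverts to a sixth.
The quality also flips — major becomes minor — giving a minor sixth.

m6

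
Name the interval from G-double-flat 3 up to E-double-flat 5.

major thirteenth

G to E spans six letter names (G-A-B-C-D-E), plus an octave — that makes it a thirteenth of some quality.
Gbb3 to Ebb5 is 21 semitones, matching the major thirteenth exactly, so the quality is major.
(Equivalently, a compound major sixth: a major sixth plus an octave.)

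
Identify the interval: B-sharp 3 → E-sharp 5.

perfect eleventh

B to E spans four letter names (B-C-D-E), plus an octave, so the interval is some kind of eleventh.
The perfect eleventh spans 17 semitones, and B#3 to E#5 is exactly 17 semitones — so this is a perfect eleventh.
(Equivalently, a compound perfect fourth: a perfect fourth plus an octave.)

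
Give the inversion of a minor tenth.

First reduce the compound minor tenth to its simple form, a minor third.
Interval numbers invert to sum to nine: 3 + 6 = 9, so a third inverts to a sixth.
The quality also flips — minor becomes major — giving a major sixth.

M6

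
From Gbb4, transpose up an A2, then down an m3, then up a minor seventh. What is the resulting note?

Gbb4 up an augmented second → Ab4 (3 semitones).
A minor third down from Ab4 is F4.
A minor seventh up from F4 is Eb5.

Eb5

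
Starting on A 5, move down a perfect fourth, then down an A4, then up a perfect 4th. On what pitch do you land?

A perfect fourth down from A5 is E5.
E5 down an augmented fourth → Bb4 (6 semitones).
A perfect fourth up from Bb4 is Eb5.

E flat 5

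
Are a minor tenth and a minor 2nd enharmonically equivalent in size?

15 semitones (minor tenth) vs 1 semitone (minor second): not equal.

No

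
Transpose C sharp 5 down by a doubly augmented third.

A double-flat 4

Three letter names down from C: A.
A doubly augmented third spans 6 semitones, so from C#5 the target pitch is Abb4.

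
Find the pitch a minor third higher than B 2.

The third takes the letter from B up to D.
A minor third is 3 semitones; 3 semitones up from B2 gives D3.

D 3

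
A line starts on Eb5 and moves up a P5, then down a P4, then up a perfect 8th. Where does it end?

F6

Eb5 up a perfect fifth → Bb5 (7 semitones).
A perfect fourth down from Bb5 is F5.
F5 up a perfect octave → F6 (12 semitones).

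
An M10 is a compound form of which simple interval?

M3

Each octave removed subtracts seven from the number: 10 − 7 = 3.
Quality carries through unchanged, so the simple form is a major third.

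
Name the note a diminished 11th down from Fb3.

C2

Four letters down from F (plus an octave) reaches C.
Moving 16 semitones down from Fb3 (the size of a diminished eleventh) reaches C2.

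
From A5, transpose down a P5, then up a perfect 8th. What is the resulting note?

D6

A perfect fifth down from A5 is D5.
D5 up a perfect octave → D6 (12 semitones).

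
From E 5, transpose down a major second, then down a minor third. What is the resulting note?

E5 down a major second → D5 (2 semitones).
Down a minor third from D5: B4 (3 semitones down).

B 4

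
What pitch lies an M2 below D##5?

The second takes the letter from D down to C.
Moving 2 semitones down from D##5 (the size of a major second) reaches C##5.

C##5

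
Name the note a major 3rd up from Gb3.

Bb3

Counting three letter names up from G lands on B.
A major third spans 4 semitones, so from Gb3 the target pitch is Bb3.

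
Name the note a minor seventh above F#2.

Counting seven letter names up from F lands on E.
Moving 10 semitones up from F#2 (the size of a minor seventh) reaches E3.

E3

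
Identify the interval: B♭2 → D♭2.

major sixth

Descending from Bb2 to Db2 is the same interval as ascending Db2 to Bb2.
D to B spans six letter names (D-E-F-G-A-B) — that makes it a sixth of some quality.
The major sixth spans 9 semitones, and Db2 to Bb2 is exactly 9 semitones — so this is a major sixth.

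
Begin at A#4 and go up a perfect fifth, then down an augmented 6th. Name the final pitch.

Up a perfect fifth from A#4: E#5 (7 semitones up).
Down an augmented sixth from E#5: G4 (10 semitones down).

G4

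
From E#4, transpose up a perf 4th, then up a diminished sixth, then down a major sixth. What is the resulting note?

Ab4

E#4 up a perfect fourth → A#4 (5 semitones).
A#4 up a diminished sixth → F5 (7 semitones).
F5 down a major sixth → Ab4 (9 semitones).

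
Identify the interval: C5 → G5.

C to G spans five letter names (C-D-E-F-G): a fifth.
C5 to G5 is 7 semitones, matching the perfect fifth exactly, so the quality is perfect.

perfect fifth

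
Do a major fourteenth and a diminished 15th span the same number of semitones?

A major fourteenth spans 23 semitones, and a diminished fifteenth also spans 23 semitones — they're enharmonic.

Yes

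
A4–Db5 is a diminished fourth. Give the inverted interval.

Inverted interval numbers add to nine, so a fourth pairs with a fifth (4 + 5 = 9).
And diminished becomes augmented under inversion, so we get an augmented fifth.

A5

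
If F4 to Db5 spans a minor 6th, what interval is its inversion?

M3

Inverted interval numbers add to nine, so a sixth pairs with a third (6 + 3 = 9).
Quality inverts too: minor becomes major. That makes the inversion a major third.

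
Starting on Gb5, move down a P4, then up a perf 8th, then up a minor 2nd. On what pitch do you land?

Ebb6

Down a perfect fourth from Gb5: Db5 (5 semitones down).
Db5 up a perfect octave → Db6 (12 semitones).
A minor second up from Db6 is Ebb6.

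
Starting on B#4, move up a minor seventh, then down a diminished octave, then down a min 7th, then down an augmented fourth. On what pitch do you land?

Up a minor seventh from B#4: A#5 (10 semitones up).
A#5 down a diminished octave → A##4 (11 semitones).
Down a minor seventh from A##4: B##3 (10 semitones down).
B##3 down an augmented fourth → F##3 (6 semitones).

F##3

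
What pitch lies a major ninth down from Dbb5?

The ninth's letter: D down two letter names plus an octave → C.
A major ninth is 14 semitones; 14 semitones down from Dbb5 gives Cbb4.

Cbb4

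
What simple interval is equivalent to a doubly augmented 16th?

doubly augmented second

Each octave removed subtracts seven from the number: 16 − 14 = 2.
So a doubly augmented sixteenth is 2 octaves plus a doubly augmented second. The quality is unchanged.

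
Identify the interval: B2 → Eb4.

d11

B to E spans four letter names (B-C-D-E), plus an octave — that makes it an eleventh of some quality.
The perfect eleventh is 17 semitones; here we have 16, one semitone narrower: diminished.
(Equivalently, a compound diminished fourth: a diminished fourth plus an octave.)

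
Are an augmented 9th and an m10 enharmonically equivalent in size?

An augmented ninth = 15 semitones = a minor tenth; enharmonically equal.

Yes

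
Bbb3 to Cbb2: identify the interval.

Descending from Bbb3 to Cbb2 is the same interval as ascending Cbb2 to Bbb3.
C to B spans seven letter names (C-D-E-F-G-A-B), plus an octave: a fourteenth.
The major fourteenth spans 23 semitones, and Cbb2 to Bbb3 is exactly 23 semitones — so this is a major fourteenth.
(Equivalently, a compound major seventh: a major seventh plus an octave.)

major fourteenth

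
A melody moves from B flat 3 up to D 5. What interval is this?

M10

B to D spans three letter names (B-C-D), plus an octave, so the interval is some kind of tenth.
Bb3 to D5 is 16 semitones, matching the major tenth exactly, so the quality is major.
(Equivalently, a compound major third: a major third plus an octave.)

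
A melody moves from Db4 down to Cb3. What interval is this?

Descending from Db4 to Cb3 is the same interval as ascending Cb3 to Db4.
C to D spans two letter names (C-D), plus an octave, so the interval is some kind of ninth.
The major ninth spans 14 semitones, and Cb3 to Db4 is exactly 14 semitones — so this is a major ninth.
(Equivalently, a compound major second: a major second plus an octave.)

major ninth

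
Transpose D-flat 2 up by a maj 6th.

The sixth takes the letter from D up to B.
Moving 9 semitones up from Db2 (the size of a major sixth) reaches Bb2.

B-flat 2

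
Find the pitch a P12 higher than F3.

C5

Five letters up from F (plus an octave) reaches C.
Moving 19 semitones up from F3 (the size of a perfect twelfth) reaches C5.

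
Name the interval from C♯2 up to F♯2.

perfect fourth

C to F spans four letter names (C-D-E-F), so the interval is some kind of fourth.
The perfect fourth spans 5 semitones, and C#2 to F#2 is exactly 5 semitones — so this is a perfect fourth.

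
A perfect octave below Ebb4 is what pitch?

Ebb3

For an octave the letter name doesn't change: still E, an octave down.
A perfect octave spans 12 semitones, so from Ebb4 the target pitch is Ebb3.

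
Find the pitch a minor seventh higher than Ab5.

Gb6

Counting seven letter names up from A lands on G.
Moving 10 semitones up from Ab5 (the size of a minor seventh) reaches Gb6.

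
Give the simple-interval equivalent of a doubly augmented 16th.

Subtracting seven from the interval number removes an octave: 16 − 14 = 2.
That makes a doubly augmented sixteenth a compound doubly augmented second — 2 octaves plus a doubly augmented second.

doubly augmented second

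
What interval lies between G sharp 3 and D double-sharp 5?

G to D spans five letter names (G-A-B-C-D), plus an octave, so the interval is some kind of twelfth.
A perfect twelfth would be 19 semitones; G#3 to D##5 is 20, one semitone wider, so the interval is augmented.
(Equivalently, a compound augmented fifth: an augmented fifth plus an octave.)

augmented twelfth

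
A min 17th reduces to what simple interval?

Take out 2 octaves (14 from the number): 17 − 14 = 3.
So a minor seventeenth is 2 octaves plus a minor third. The quality is unchanged.

m3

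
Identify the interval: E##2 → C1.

doubly augmented 10th

Descending from E##2 to C1 is the same interval as ascending C1 to E##2.
C to E spans three letter names (C-D-E), plus an octave, so the interval is some kind of tenth.
A major tenth would be 16 semitones; C1 to E##2 is 18, two semitones wider, so the interval is doubly augmented.
(Equivalently, a compound doubly augmented third: a doubly augmented third plus an octave.)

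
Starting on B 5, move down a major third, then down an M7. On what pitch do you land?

B5 down a major third → G5 (4 semitones).
G5 down a major seventh → Ab4 (11 semitones).

A flat 4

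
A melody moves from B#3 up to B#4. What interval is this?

P8

B to B is the same letter name, plus an octave, so the interval is some kind of octave.
B#3 to B#4 is 12 semitones, matching the perfect octave exactly, so the quality is perfect.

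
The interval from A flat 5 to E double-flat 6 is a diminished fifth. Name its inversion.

Interval numbers invert to sum to nine: 5 + 4 = 9, so a fifth inverts to a fourth.
Quality inverts too: diminished becomes augmented. That makes the inversion an augmented fourth.

A4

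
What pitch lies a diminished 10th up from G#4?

Bb5

Counting three letter names plus an octave up from G lands on B.
A diminished tenth is 14 semitones; 14 semitones up from G#4 gives Bb5.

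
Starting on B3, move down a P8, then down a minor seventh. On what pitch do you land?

Down a perfect octave from B3: B2 (12 semitones down).
A minor seventh down from B2 is C#2.

C#2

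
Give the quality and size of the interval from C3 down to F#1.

Descending from C3 to F#1 is the same interval as ascending F#1 to C3.
F to C spans five letter names (F-G-A-B-C), plus an octave — that makes it a twelfth of some quality.
F#1 to C3 spans 18 semitones — one semitone narrower than the perfect twelfth (19) — giving a diminished twelfth.
(Equivalently, a compound diminished fifth: a diminished fifth plus an octave.)

diminished twelfth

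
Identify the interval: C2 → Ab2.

minor sixth

C to A spans six letter names (C-D-E-F-G-A), so the interval is some kind of sixth.
C2 to Ab2 is 8 semitones, a half step short of the major sixth (9), so this is minor.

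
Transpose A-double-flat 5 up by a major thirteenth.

The thirteenth's letter: A up six letter names plus an octave → F.
Moving 21 semitones up from Abb5 (the size of a major thirteenth) reaches Fb7.

F-flat 7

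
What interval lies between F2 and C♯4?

F to C spans five letter names (F-G-A-B-C), plus an octave, so the interval is some kind of twelfth.
F2 to C#4 spans 20 semitones — one semitone wider than the perfect twelfth (19) — giving an augmented twelfth.
(Equivalently, a compound augmented fifth: an augmented fifth plus an octave.)

augmented twelfth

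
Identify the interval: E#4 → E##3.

Descending from E#4 to E##3 is the same interval as ascending E##3 to E#4.
E to E is the same letter name, plus an octave: an octave.
A perfect octave would be 12 semitones; E##3 to E#4 is 11, one semitone narrower, so the interval is diminished.

diminished octave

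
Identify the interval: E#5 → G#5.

minor 3rd

E to G spans three letter names (E-F-G), so the interval is some kind of third.
At 3 semitones, E#5→G#5 falls one short of a major third: minor.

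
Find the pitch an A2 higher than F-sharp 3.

G-double-sharp 3

Two letter names up from F: G.
An augmented second spans 3 semitones, so from F#3 the target pitch is G##3.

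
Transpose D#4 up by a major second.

The second takes the letter from D up to E.
A major second is 2 semitones; 2 semitones up from D#4 gives E#4.

E#4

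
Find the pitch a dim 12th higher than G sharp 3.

Counting five letter names plus an octave up from G lands on D.
A diminished twelfth spans 18 semitones, so from G#3 the target pitch is D5.

D 5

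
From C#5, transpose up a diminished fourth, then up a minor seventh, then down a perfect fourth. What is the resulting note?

C#5 up a diminished fourth → F5 (4 semitones).
Up a minor seventh from F5: Eb6 (10 semitones up).
A perfect fourth down from Eb6 is Bb5.

Bb5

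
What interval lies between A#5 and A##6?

A to A is the same letter name, plus an octave — that makes it an octave of some quality.
The perfect octave is 12 semitones; here we have 13, one semitone wider: augmented.

augmented octave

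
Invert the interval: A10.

First reduce the compound augmented tenth to its simple form, an augmented third.
The rule of nine gives the new number: 9 − 3 = 6, so a third becomes a sixth.
The quality also flips — augmented becomes diminished — giving a diminished sixth.

d6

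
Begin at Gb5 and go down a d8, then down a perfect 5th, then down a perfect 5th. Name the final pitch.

Down a diminished octave from Gb5: G4 (11 semitones down).
A perfect fifth down from G4 is C4.
C4 down a perfect fifth → F3 (7 semitones).

F3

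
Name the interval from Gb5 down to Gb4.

Descending from Gb5 to Gb4 is the same interval as ascending Gb4 to Gb5.
G to G is the same letter name, plus an octave, so the interval is some kind of octave.
The perfect octave spans 12 semitones, and Gb4 to Gb5 is exactly 12 semitones — so this is a perfect octave.

P8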